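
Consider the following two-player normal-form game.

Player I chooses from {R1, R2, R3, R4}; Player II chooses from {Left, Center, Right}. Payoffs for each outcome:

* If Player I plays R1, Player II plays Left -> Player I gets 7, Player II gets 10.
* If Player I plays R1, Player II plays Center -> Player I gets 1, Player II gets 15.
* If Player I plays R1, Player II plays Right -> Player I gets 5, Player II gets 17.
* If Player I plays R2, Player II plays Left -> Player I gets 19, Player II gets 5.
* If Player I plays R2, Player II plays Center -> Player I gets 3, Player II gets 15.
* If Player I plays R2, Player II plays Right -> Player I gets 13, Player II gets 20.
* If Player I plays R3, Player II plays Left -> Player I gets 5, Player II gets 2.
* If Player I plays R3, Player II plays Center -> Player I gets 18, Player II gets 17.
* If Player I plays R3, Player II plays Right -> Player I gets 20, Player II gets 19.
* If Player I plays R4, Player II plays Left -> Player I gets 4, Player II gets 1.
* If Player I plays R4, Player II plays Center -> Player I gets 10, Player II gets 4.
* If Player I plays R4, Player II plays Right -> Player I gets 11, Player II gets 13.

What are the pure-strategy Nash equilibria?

(R1, Left): Player I can switch to R2 (7 → 19). Not NE.
(R1, Center): Player I can switch to R2 (1 → 3). Not NE.
(R1, Right): Player I can switch to R2 (5 → 13). Not NE.
(R2, Left): Player II can switch to Center (5 → 15). Not NE.
(R2, Center): Player I can switch to R3 (3 → 18). Not NE.
(R2, Right): Player I can switch to R3 (13 → 20). Not NE.
(R3, Right): Player I gets 20, best alternative 13; Player II gets 19, best alternative 17. No profitable deviation — NE.
(The remaining 5 profiles each have a profitable deviation by the same check.)

The unique pure-strategy Nash equilibrium is (R3, Right).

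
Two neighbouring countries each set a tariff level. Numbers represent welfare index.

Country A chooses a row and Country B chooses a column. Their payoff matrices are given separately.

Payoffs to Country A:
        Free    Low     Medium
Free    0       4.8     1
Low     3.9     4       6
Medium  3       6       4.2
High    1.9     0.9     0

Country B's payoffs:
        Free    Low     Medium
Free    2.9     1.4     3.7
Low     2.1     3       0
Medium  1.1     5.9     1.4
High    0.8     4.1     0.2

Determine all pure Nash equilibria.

(Medium, Low)

(Free, Free): Country A can switch to Low (0 → 3.9). Not NE.
(Free, Low): Country A can switch to Medium (4.8 → 6). Not NE.
(Free, Medium): Country A can switch to Low (1 → 6). Not NE.
(Low, Free): Country B can switch to Low (2.1 → 3). Not NE.
(Low, Low): Country A can switch to Free (4 → 4.8). Not NE.
(Low, Medium): Country B can switch to Free (0 → 2.1). Not NE.
(Medium, Free): Country A can switch to Low (3 → 3.9). Not NE.
(Medium, Low): Country A gets 6, best alternative 4.8; Country B gets 5.9, best alternative 1.4. No profitable deviation — NE.
(Medium, Medium): Country A can switch to Low (4.2 → 6). Not NE.
(The remaining 3 profiles each have a profitable deviation by the same check.)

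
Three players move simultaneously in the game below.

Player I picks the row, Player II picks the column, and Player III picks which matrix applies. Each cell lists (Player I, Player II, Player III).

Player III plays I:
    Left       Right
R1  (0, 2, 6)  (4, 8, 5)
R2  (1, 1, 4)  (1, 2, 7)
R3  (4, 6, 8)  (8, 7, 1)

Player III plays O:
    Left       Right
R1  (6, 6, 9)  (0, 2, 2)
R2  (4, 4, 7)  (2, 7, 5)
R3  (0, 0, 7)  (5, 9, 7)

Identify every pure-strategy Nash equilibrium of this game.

Pure-strategy Nash equilibria: (R1, Left, O); (R3, Right, O)

Player I against (Left, I): payoffs 0, 1, 4 → best response R3.
Player I against (Left, O): payoffs 6, 4, 0 → best response R1.
Player I against (Right, I): payoffs 4, 1, 8 → best response R3.
Player I against (Right, O): payoffs 0, 2, 5 → best response R3.
Player II against (R1, I): payoffs 2, 8 → best response Right.
Player II against (R1, O): payoffs 6, 2 → best response Left.
Player II against (R2, I): payoffs 1, 2 → best response Right.
Player II against (R2, O): payoffs 4, 7 → best response Right.
Player II against (R3, I): payoffs 6, 7 → best response Right.
Player II against (R3, O): payoffs 0, 9 → best response Right.
Player III against (R1, Left): payoffs 6, 9 → best response O.
Player III against (R1, Right): payoffs 5, 2 → best response I.
Player III against (R2, Left): payoffs 4, 7 → best response O.
Player III against (R2, Right): payoffs 7, 5 → best response I.
Player III against (R3, Left): payoffs 8, 7 → best response I.
Player III against (R3, Right): payoffs 1, 7 → best response O.
Mutual best responses: (R1, Left, O); (R3, Right, O).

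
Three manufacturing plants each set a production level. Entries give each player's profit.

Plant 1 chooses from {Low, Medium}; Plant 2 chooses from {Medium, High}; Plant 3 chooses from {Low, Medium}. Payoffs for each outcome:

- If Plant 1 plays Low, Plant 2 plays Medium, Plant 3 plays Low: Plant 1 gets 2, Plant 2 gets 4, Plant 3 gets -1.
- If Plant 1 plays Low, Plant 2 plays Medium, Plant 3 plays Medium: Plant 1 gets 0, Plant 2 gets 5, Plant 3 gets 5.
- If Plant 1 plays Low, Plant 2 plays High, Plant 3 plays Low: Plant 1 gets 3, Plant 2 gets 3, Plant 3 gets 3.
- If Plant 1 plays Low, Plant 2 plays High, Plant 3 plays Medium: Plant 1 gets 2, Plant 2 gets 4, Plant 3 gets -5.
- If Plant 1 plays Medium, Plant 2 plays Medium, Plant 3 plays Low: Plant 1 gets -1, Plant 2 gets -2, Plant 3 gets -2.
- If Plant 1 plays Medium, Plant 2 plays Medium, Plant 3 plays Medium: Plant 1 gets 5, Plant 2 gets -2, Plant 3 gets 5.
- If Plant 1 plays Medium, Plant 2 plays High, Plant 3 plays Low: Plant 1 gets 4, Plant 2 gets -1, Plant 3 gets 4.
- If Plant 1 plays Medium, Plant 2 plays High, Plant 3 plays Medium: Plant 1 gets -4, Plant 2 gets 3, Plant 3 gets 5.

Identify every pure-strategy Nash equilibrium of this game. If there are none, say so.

For each strategy profile, look for a profitable unilateral deviation.
(Low, Medium, Low): Plant 3 can switch to Medium (-1 → 5). Not NE.
(Low, Medium, Medium): Plant 1 can switch to Medium (0 → 5). Not NE.
(Low, High, Low): Plant 1 can switch to Medium (3 → 4). Not NE.
(Low, High, Medium): Plant 2 can switch to Medium (4 → 5). Not NE.
(Medium, Medium, Low): Plant 1 can switch to Low (-1 → 2). Not NE.
(Medium, Medium, Medium): Plant 2 can switch to High (-2 → 3). Not NE.
(Medium, High, Low): Plant 3 can switch to Medium (4 → 5). Not NE.
(Medium, High, Medium): Plant 1 can switch to Low (-4 → 2). Not NE.

No pure-strategy Nash equilibrium.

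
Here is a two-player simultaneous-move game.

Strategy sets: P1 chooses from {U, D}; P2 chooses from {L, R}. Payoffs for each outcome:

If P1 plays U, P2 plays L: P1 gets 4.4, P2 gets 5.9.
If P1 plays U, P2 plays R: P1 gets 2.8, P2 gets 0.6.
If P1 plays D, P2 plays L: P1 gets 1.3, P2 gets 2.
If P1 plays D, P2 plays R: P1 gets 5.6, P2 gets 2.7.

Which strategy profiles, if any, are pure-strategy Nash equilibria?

For each strategy profile, look for a profitable unilateral deviation.
(U, L): P1 gets 4.4, best alternative 1.3; P2 gets 5.9, best alternative 0.6. No profitable deviation — NE.
(U, R): P1 can switch to D (2.8 → 5.6). Not NE.
(D, L): P1 can switch to U (1.3 → 4.4). Not NE.
(D, R): P1 gets 5.6, best alternative 2.8; P2 gets 2.7, best alternative 2. No profitable deviation — NE.

Pure-strategy Nash equilibria: (U, L); (D, R)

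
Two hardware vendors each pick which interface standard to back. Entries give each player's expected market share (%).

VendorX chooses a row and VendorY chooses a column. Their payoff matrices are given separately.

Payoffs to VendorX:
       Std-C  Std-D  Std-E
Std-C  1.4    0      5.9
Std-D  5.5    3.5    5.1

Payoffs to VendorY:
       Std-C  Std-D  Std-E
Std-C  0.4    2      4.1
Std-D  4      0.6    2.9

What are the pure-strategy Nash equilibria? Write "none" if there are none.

For each player, find the best response to each opponent profile; mutual best responses are the pure NE.
VendorX against Std-C: payoffs 1.4, 5.5 → best response Std-D.
VendorX against Std-D: payoffs 0, 3.5 → best response Std-D.
VendorX against Std-E: payoffs 5.9, 5.1 → best response Std-C.
VendorY against Std-C: payoffs 0.4, 2, 4.1 → best response Std-E.
VendorY against Std-D: payoffs 4, 0.6, 2.9 → best response Std-C.
Mutual best responses: (Std-C, Std-E); (Std-D, Std-C).

The pure Nash equilibria are (Std-C, Std-E), (Std-D, Std-C).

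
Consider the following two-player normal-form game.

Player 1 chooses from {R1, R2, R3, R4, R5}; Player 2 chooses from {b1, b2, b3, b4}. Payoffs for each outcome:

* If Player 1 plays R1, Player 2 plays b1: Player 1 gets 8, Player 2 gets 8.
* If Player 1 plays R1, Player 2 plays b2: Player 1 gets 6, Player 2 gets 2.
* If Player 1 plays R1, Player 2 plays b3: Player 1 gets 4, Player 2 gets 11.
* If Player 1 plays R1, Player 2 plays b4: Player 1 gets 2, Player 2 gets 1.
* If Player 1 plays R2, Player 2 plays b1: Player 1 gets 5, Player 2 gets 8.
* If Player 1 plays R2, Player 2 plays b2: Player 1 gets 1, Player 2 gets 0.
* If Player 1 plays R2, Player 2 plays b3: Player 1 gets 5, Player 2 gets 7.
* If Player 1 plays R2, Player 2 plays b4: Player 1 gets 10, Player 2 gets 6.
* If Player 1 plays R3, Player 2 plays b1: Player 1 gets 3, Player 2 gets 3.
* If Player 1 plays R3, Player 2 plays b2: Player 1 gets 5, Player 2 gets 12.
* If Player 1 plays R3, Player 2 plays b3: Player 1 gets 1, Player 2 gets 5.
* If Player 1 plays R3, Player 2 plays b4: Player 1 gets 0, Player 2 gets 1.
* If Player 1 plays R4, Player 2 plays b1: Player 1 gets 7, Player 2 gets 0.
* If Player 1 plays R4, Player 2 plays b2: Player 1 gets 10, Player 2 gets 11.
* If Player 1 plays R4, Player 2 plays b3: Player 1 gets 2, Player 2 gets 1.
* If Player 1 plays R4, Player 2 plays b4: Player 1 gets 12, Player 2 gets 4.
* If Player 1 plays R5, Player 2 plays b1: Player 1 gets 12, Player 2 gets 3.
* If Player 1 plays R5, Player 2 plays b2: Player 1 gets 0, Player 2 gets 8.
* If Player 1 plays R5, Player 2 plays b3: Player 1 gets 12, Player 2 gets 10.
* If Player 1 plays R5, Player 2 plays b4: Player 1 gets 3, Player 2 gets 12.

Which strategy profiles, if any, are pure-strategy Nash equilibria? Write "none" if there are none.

The unique pure-strategy Nash equilibrium is (R4, b2).

Player 1 against b1: payoffs 8, 5, 3, 7, 12 → best response R5.
Player 1 against b2: payoffs 6, 1, 5, 10, 0 → best response R4.
Player 1 against b3: payoffs 4, 5, 1, 2, 12 → best response R5.
Player 1 against b4: payoffs 2, 10, 0, 12, 3 → best response R4.
Player 2 against R1: payoffs 8, 2, 11, 1 → best response b3.
Player 2 against R2: payoffs 8, 0, 7, 6 → best response b1.
Player 2 against R3: payoffs 3, 12, 5, 1 → best response b2.
Player 2 against R4: payoffs 0, 11, 1, 4 → best response b2.
Player 2 against R5: payoffs 3, 8, 10, 12 → best response b4.
Mutual best responses: (R4, b2).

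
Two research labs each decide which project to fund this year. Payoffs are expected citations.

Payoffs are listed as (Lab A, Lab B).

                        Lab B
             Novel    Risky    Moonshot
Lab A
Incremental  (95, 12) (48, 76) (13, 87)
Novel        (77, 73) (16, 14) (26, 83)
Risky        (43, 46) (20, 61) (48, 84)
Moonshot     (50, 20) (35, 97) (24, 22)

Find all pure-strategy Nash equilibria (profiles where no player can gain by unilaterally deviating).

Lab A against Novel: payoffs 95, 77, 43, 50 → best response Incremental.
Lab A against Risky: payoffs 48, 16, 20, 35 → best response Incremental.
Lab A against Moonshot: payoffs 13, 26, 48, 24 → best response Risky.
Lab B against Incremental: payoffs 12, 76, 87 → best response Moonshot.
Lab B against Novel: payoffs 73, 14, 83 → best response Moonshot.
Lab B against Risky: payoffs 46, 61, 84 → best response Moonshot.
Lab B against Moonshot: payoffs 20, 97, 22 → best response Risky.
Mutual best responses: (Risky, Moonshot).

The unique pure-strategy Nash equilibrium is (Risky, Moonshot).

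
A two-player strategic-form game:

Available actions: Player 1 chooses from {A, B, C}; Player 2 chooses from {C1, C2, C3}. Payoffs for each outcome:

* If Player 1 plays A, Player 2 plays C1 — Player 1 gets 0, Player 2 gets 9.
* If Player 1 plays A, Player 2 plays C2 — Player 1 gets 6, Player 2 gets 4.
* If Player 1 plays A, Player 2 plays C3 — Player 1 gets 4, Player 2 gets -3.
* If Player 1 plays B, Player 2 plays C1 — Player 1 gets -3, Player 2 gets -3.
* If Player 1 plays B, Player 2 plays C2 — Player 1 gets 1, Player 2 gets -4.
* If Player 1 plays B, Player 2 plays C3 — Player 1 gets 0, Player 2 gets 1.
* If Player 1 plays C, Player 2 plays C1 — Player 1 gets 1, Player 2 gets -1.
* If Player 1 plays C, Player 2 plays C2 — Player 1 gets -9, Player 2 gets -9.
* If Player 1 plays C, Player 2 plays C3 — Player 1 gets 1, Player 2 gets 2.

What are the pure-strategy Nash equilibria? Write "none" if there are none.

No pure-strategy Nash equilibrium.

Player 1 against C1: payoffs 0, -3, 1 → best response C.
Player 1 against C2: payoffs 6, 1, -9 → best response A.
Player 1 against C3: payoffs 4, 0, 1 → best response A.
Player 2 against A: payoffs 9, 4, -3 → best response C1.
Player 2 against B: payoffs -3, -4, 1 → best response C3.
Player 2 against C: payoffs -1, -9, 2 → best response C3.
No profile is a mutual best response for all players.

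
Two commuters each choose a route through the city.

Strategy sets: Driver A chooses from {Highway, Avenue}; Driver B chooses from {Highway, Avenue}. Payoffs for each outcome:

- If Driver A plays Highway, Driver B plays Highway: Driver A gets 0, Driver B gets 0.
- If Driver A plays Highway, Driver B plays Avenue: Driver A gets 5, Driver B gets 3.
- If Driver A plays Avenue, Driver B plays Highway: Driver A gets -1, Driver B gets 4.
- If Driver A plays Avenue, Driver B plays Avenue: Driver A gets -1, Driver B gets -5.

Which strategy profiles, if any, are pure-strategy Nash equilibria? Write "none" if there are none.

The unique pure-strategy Nash equilibrium is (Highway, Avenue).

(Highway, Highway): Driver B can switch to Avenue (0 → 3). Not NE.
(Highway, Avenue): Driver A gets 5, best alternative -1; Driver B gets 3, best alternative 0. No profitable deviation — NE.
(Avenue, Highway): Driver A can switch to Highway (-1 → 0). Not NE.
(Avenue, Avenue): Driver A can switch to Highway (-1 → 5). Not NE.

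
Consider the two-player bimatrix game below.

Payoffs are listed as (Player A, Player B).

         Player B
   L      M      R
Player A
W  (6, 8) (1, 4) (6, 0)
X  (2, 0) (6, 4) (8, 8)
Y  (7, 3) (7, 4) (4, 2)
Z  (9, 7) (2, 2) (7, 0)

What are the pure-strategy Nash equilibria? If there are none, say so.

Pure-strategy Nash equilibria: (X, R) and (Y, M) and (Z, L)

For each strategy profile, look for a profitable unilateral deviation.
(W, L): Player A can switch to Y (6 → 7). Not NE.
(W, M): Player A can switch to X (1 → 6). Not NE.
(W, R): Player A can switch to X (6 → 8). Not NE.
(X, L): Player A can switch to W (2 → 6). Not NE.
(X, M): Player A can switch to Y (6 → 7). Not NE.
(X, R): Player A gets 8, best alternative 7; Player B gets 8, best alternative 4. No profitable deviation — NE.
(Y, L): Player A can switch to Z (7 → 9). Not NE.
(Y, M): Player A gets 7, best alternative 6; Player B gets 4, best alternative 3. No profitable deviation — NE.
(Y, R): Player A can switch to W (4 → 6). Not NE.
(Z, L): Player A gets 9, best alternative 7; Player B gets 7, best alternative 2. No profitable deviation — NE.
(Z, M): Player A can switch to X (2 → 6). Not NE.
(Z, R): Player A can switch to X (7 → 8). Not NE.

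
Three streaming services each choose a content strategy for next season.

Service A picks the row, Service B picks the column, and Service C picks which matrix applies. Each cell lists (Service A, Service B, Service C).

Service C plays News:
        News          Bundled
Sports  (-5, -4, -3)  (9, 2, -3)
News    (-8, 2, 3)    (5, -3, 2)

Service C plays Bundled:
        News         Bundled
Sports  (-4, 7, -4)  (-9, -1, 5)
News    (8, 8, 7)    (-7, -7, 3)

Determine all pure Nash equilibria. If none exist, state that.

Service A against (News, News): payoffs -5, -8 → best response Sports.
Service A against (News, Bundled): payoffs -4, 8 → best response News.
Service A against (Bundled, News): payoffs 9, 5 → best response Sports.
Service A against (Bundled, Bundled): payoffs -9, -7 → best response News.
Service B against (Sports, News): payoffs -4, 2 → best response Bundled.
Service B against (Sports, Bundled): payoffs 7, -1 → best response News.
Service B against (News, News): payoffs 2, -3 → best response News.
Service B against (News, Bundled): payoffs 8, -7 → best response News.
Service C against (Sports, News): payoffs -3, -4 → best response News.
Service C against (Sports, Bundled): payoffs -3, 5 → best response Bundled.
Service C against (News, News): payoffs 3, 7 → best response Bundled.
Service C against (News, Bundled): payoffs 2, 3 → best response Bundled.
Mutual best responses: (News, News, Bundled).

(News, News, Bundled)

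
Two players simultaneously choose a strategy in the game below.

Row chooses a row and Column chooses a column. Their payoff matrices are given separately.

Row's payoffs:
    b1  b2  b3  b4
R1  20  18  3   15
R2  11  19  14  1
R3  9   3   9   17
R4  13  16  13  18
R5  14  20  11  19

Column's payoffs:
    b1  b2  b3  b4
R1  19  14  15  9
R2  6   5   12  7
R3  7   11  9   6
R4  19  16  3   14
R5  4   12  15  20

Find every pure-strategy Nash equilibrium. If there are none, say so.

Row against b1: payoffs 20, 11, 9, 13, 14 → best response R1.
Row against b2: payoffs 18, 19, 3, 16, 20 → best response R5.
Row against b3: payoffs 3, 14, 9, 13, 11 → best response R2.
Row against b4: payoffs 15, 1, 17, 18, 19 → best response R5.
Column against R1: payoffs 19, 14, 15, 9 → best response b1.
Column against R2: payoffs 6, 5, 12, 7 → best response b3.
Column against R3: payoffs 7, 11, 9, 6 → best response b2.
Column against R4: payoffs 19, 16, 3, 14 → best response b1.
Column against R5: payoffs 4, 12, 15, 20 → best response b4.
Mutual best responses: (R1, b1); (R2, b3); (R5, b4).

The pure Nash equilibria are (R1, b1) and (R2, b3) and (R5, b4).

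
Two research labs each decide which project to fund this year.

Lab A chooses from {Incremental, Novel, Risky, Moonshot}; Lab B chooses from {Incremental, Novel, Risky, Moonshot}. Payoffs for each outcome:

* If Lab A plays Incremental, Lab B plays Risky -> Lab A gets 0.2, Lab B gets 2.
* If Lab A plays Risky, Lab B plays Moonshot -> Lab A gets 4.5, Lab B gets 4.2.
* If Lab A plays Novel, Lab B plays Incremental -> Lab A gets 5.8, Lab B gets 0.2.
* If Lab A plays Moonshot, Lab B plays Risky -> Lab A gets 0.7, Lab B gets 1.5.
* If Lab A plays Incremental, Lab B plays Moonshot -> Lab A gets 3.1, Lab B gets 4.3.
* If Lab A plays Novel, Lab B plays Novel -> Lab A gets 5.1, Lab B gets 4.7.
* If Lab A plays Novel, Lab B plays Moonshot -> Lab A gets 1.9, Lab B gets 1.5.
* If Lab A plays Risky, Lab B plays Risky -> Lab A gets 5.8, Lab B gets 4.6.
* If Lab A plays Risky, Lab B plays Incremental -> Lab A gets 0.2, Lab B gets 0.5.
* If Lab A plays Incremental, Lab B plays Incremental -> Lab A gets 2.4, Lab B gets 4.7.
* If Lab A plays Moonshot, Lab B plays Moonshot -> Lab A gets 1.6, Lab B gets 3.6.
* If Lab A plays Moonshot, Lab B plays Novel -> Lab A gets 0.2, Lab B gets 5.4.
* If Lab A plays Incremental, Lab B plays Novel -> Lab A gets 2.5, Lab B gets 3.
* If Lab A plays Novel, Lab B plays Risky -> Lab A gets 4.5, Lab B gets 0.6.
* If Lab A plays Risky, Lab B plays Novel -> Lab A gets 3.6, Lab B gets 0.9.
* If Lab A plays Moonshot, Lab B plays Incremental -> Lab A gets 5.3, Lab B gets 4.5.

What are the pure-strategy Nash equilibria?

Pure-strategy Nash equilibria: (Novel, Novel) and (Risky, Risky)

(Incremental, Incremental): Lab A can switch to Novel (2.4 → 5.8). Not NE.
(Incremental, Novel): Lab A can switch to Novel (2.5 → 5.1). Not NE.
(Incremental, Risky): Lab A can switch to Novel (0.2 → 4.5). Not NE.
(Incremental, Moonshot): Lab A can switch to Risky (3.1 → 4.5). Not NE.
(Novel, Incremental): Lab B can switch to Novel (0.2 → 4.7). Not NE.
(Novel, Novel): Lab A gets 5.1, best alternative 3.6; Lab B gets 4.7, best alternative 1.5. No profitable deviation — NE.
(Novel, Risky): Lab A can switch to Risky (4.5 → 5.8). Not NE.
(Novel, Moonshot): Lab A can switch to Incremental (1.9 → 3.1). Not NE.
(Risky, Incremental): Lab A can switch to Incremental (0.2 → 2.4). Not NE.
(Risky, Risky): Lab A gets 5.8, best alternative 4.5; Lab B gets 4.6, best alternative 4.2. No profitable deviation — NE.
(The remaining 6 profiles each have a profitable deviation by the same check.)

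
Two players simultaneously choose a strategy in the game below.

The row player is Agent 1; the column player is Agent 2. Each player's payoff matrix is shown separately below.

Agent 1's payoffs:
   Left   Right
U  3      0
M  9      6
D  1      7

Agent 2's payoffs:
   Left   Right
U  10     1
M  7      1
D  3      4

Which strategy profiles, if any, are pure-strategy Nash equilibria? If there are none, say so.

Agent 1 against Left: payoffs 3, 9, 1 → best response M.
Agent 1 against Right: payoffs 0, 6, 7 → best response D.
Agent 2 against U: payoffs 10, 1 → best response Left.
Agent 2 against M: payoffs 7, 1 → best response Left.
Agent 2 against D: payoffs 3, 4 → best response Right.
Mutual best responses: (M, Left); (D, Right).

(M, Left), (D, Right)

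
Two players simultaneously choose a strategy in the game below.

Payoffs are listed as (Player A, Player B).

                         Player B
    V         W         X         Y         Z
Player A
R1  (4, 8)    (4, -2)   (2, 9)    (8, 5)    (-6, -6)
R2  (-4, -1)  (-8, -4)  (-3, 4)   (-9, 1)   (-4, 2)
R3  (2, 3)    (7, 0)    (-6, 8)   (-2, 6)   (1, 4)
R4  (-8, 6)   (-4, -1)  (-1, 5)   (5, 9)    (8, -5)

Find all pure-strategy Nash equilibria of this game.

(R1, X)

(R1, V): Player B can switch to X (8 → 9). Not NE.
(R1, W): Player A can switch to R3 (4 → 7). Not NE.
(R1, X): Player A gets 2, best alternative -1; Player B gets 9, best alternative 8. No profitable deviation — NE.
(R1, Y): Player B can switch to V (5 → 8). Not NE.
(R1, Z): Player A can switch to R2 (-6 → -4). Not NE.
(R2, V): Player A can switch to R1 (-4 → 4). Not NE.
(R2, W): Player A can switch to R1 (-8 → 4). Not NE.
(R2, X): Player A can switch to R1 (-3 → 2). Not NE.
(R2, Y): Player A can switch to R1 (-9 → 8). Not NE.
(R2, Z): Player A can switch to R3 (-4 → 1). Not NE.
(R3, V): Player A can switch to R1 (2 → 4). Not NE.
(R3, W): Player B can switch to V (0 → 3). Not NE.
(R3, X): Player A can switch to R1 (-6 → 2). Not NE.
(The remaining 7 profiles each have a profitable deviation by the same check.)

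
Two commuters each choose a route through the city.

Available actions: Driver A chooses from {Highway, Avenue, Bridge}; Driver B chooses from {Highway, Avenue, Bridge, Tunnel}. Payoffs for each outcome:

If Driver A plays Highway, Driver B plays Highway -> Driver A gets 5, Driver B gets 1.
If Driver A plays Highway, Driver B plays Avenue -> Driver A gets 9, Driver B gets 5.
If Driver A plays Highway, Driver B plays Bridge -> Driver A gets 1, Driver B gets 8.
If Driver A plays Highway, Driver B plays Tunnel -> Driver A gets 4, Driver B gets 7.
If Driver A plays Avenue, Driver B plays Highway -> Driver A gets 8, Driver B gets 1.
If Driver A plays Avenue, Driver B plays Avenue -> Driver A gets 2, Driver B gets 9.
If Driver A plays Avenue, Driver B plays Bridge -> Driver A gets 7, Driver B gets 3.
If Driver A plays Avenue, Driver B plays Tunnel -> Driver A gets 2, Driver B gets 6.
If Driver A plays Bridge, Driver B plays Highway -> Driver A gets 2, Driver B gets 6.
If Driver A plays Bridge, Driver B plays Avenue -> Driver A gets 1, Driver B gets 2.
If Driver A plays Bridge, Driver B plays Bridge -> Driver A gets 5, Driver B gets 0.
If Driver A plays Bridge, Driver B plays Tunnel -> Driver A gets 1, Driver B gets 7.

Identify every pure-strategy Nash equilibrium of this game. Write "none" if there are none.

For each player, find the best response to each opponent profile; mutual best responses are the pure NE.
Driver A against Highway: payoffs 5, 8, 2 → best response Avenue.
Driver A against Avenue: payoffs 9, 2, 1 → best response Highway.
Driver A against Bridge: payoffs 1, 7, 5 → best response Avenue.
Driver A against Tunnel: payoffs 4, 2, 1 → best response Highway.
Driver B against Highway: payoffs 1, 5, 8, 7 → best response Bridge.
Driver B against Avenue: payoffs 1, 9, 3, 6 → best response Avenue.
Driver B against Bridge: payoffs 6, 2, 0, 7 → best response Tunnel.
No profile is a mutual best response for all players.

There is no pure-strategy Nash equilibrium.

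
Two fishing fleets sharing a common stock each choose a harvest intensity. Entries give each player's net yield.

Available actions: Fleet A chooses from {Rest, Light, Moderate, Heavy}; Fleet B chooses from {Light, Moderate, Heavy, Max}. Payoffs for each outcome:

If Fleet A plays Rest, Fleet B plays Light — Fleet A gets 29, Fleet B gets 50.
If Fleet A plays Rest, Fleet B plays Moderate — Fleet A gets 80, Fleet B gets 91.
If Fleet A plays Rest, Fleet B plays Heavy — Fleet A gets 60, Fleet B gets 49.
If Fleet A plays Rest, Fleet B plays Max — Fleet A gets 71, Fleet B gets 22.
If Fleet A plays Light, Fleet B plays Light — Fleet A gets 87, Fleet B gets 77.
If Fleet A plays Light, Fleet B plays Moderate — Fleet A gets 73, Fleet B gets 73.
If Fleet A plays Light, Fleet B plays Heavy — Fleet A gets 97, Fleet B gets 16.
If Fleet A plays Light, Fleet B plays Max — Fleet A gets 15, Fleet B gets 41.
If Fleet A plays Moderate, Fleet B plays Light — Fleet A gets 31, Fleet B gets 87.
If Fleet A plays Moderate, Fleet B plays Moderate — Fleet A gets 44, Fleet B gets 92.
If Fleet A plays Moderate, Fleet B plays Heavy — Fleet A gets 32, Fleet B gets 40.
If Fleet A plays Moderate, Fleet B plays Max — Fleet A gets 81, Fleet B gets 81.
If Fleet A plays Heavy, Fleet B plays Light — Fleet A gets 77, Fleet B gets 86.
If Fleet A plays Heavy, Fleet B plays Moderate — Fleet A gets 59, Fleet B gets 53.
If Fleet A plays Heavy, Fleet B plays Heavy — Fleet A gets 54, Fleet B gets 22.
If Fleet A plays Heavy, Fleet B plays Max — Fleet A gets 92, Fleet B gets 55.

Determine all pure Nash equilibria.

Check each profile: it is a Nash equilibrium iff no player can strictly gain by switching unilaterally.
(Rest, Light): Fleet A can switch to Light (29 → 87). Not NE.
(Rest, Moderate): Fleet A gets 80, best alternative 73; Fleet B gets 91, best alternative 50. No profitable deviation — NE.
(Rest, Heavy): Fleet A can switch to Light (60 → 97). Not NE.
(Rest, Max): Fleet A can switch to Moderate (71 → 81). Not NE.
(Light, Light): Fleet A gets 87, best alternative 77; Fleet B gets 77, best alternative 73. No profitable deviation — NE.
(Light, Moderate): Fleet A can switch to Rest (73 → 80). Not NE.
(Light, Heavy): Fleet B can switch to Light (16 → 77). Not NE.
(Light, Max): Fleet A can switch to Rest (15 → 71). Not NE.
(Moderate, Light): Fleet A can switch to Light (31 → 87). Not NE.
(Moderate, Moderate): Fleet A can switch to Rest (44 → 80). Not NE.
(The remaining 6 profiles each have a profitable deviation by the same check.)

Pure-strategy Nash equilibria: (Rest, Moderate), (Light, Light)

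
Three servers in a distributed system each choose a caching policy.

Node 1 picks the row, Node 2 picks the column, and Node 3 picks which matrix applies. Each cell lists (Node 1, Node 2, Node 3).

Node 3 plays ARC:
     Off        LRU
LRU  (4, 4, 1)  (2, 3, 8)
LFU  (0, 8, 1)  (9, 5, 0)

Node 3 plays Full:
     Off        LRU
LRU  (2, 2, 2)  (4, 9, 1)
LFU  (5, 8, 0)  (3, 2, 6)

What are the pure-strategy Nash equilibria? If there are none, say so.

Node 1 against (Off, ARC): payoffs 4, 0 → best response LRU.
Node 1 against (Off, Full): payoffs 2, 5 → best response LFU.
Node 1 against (LRU, ARC): payoffs 2, 9 → best response LFU.
Node 1 against (LRU, Full): payoffs 4, 3 → best response LRU.
Node 2 against (LRU, ARC): payoffs 4, 3 → best response Off.
Node 2 against (LRU, Full): payoffs 2, 9 → best response LRU.
Node 2 against (LFU, ARC): payoffs 8, 5 → best response Off.
Node 2 against (LFU, Full): payoffs 8, 2 → best response Off.
Node 3 against (LRU, Off): payoffs 1, 2 → best response Full.
Node 3 against (LRU, LRU): payoffs 8, 1 → best response ARC.
Node 3 against (LFU, Off): payoffs 1, 0 → best response ARC.
Node 3 against (LFU, LRU): payoffs 0, 6 → best response Full.
No profile is a mutual best response for all players.

none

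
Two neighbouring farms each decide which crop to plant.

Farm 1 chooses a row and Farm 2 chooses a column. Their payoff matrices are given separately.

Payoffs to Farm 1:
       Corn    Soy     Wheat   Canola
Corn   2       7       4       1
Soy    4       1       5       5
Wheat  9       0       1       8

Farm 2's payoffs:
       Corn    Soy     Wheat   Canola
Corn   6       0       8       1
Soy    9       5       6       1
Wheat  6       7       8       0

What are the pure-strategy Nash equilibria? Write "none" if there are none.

none

Check each profile: it is a Nash equilibrium iff no player can strictly gain by switching unilaterally.
(Corn, Corn): Farm 1 can switch to Soy (2 → 4). Not NE.
(Corn, Soy): Farm 2 can switch to Corn (0 → 6). Not NE.
(Corn, Wheat): Farm 1 can switch to Soy (4 → 5). Not NE.
(Corn, Canola): Farm 1 can switch to Soy (1 → 5). Not NE.
(Soy, Corn): Farm 1 can switch to Wheat (4 → 9). Not NE.
(Soy, Soy): Farm 1 can switch to Corn (1 → 7). Not NE.
(The remaining 6 profiles each have a profitable deviation by the same check.)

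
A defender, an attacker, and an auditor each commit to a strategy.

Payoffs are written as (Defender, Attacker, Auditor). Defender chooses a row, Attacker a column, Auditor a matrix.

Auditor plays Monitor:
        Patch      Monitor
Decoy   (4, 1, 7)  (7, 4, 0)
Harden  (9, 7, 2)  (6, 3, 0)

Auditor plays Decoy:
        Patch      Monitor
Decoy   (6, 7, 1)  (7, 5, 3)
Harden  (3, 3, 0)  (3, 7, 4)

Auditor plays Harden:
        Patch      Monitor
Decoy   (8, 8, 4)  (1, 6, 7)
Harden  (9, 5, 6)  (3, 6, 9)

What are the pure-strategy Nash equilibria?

The unique pure-strategy Nash equilibrium is (Harden, Monitor, Harden).

Defender against (Patch, Monitor): payoffs 4, 9 → best response Harden.
Defender against (Patch, Decoy): payoffs 6, 3 → best response Decoy.
Defender against (Patch, Harden): payoffs 8, 9 → best response Harden.
Defender against (Monitor, Monitor): payoffs 7, 6 → best response Decoy.
Defender against (Monitor, Decoy): payoffs 7, 3 → best response Decoy.
Defender against (Monitor, Harden): payoffs 1, 3 → best response Harden.
Attacker against (Decoy, Monitor): payoffs 1, 4 → best response Monitor.
Attacker against (Decoy, Decoy): payoffs 7, 5 → best response Patch.
Attacker against (Decoy, Harden): payoffs 8, 6 → best response Patch.
Attacker against (Harden, Monitor): payoffs 7, 3 → best response Patch.
Attacker against (Harden, Decoy): payoffs 3, 7 → best response Monitor.
Attacker against (Harden, Harden): payoffs 5, 6 → best response Monitor.
Auditor against (Decoy, Patch): payoffs 7, 1, 4 → best response Monitor.
Auditor against (Decoy, Monitor): payoffs 0, 3, 7 → best response Harden.
Auditor against (Harden, Patch): payoffs 2, 0, 6 → best response Harden.
Auditor against (Harden, Monitor): payoffs 0, 4, 9 → best response Harden.
Mutual best responses: (Harden, Monitor, Harden).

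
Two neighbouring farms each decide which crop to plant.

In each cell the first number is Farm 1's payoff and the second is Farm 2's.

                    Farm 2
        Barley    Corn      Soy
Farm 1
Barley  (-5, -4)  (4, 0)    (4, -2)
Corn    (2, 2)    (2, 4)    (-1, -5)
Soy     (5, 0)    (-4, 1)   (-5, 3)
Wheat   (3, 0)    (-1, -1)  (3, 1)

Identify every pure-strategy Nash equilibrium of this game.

The unique pure-strategy Nash equilibrium is (Barley, Corn).

Mark each player's best response to every combination of opponents' strategies; a profile where every player is best-responding is a pure Nash equilibrium.
Farm 1 against Barley: payoffs -5, 2, 5, 3 → best response Soy.
Farm 1 against Corn: payoffs 4, 2, -4, -1 → best response Barley.
Farm 1 against Soy: payoffs 4, -1, -5, 3 → best response Barley.
Farm 2 against Barley: payoffs -4, 0, -2 → best response Corn.
Farm 2 against Corn: payoffs 2, 4, -5 → best response Corn.
Farm 2 against Soy: payoffs 0, 1, 3 → best response Soy.
Farm 2 against Wheat: payoffs 0, -1, 1 → best response Soy.
Mutual best responses: (Barley, Corn).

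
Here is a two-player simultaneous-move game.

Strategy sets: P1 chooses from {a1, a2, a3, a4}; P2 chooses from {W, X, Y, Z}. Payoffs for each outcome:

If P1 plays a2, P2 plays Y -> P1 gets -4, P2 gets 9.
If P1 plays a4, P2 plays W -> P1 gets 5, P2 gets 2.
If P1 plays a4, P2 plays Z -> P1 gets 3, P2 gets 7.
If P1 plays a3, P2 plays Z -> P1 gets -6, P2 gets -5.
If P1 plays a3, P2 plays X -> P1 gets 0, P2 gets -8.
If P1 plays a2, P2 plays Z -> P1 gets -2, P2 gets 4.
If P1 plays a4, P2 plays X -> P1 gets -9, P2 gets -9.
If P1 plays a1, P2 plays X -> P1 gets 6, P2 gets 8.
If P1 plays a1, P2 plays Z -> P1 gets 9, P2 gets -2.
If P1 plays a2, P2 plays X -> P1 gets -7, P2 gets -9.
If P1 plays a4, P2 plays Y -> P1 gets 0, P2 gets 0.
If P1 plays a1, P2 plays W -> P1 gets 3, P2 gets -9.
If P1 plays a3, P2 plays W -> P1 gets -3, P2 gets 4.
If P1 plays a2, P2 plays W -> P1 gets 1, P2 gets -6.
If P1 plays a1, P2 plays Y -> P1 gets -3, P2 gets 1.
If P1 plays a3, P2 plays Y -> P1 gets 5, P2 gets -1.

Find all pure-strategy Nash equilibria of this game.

(a1, W): P1 can switch to a4 (3 → 5). Not NE.
(a1, X): P1 gets 6, best alternative 0; P2 gets 8, best alternative 1. No profitable deviation — NE.
(a1, Y): P1 can switch to a3 (-3 → 5). Not NE.
(a1, Z): P2 can switch to X (-2 → 8). Not NE.
(a2, W): P1 can switch to a1 (1 → 3). Not NE.
(a2, X): P1 can switch to a1 (-7 → 6). Not NE.
(a2, Y): P1 can switch to a1 (-4 → -3). Not NE.
(a2, Z): P1 can switch to a1 (-2 → 9). Not NE.
(a3, W): P1 can switch to a1 (-3 → 3). Not NE.
(a3, X): P1 can switch to a1 (0 → 6). Not NE.
(a3, Y): P2 can switch to W (-1 → 4). Not NE.
(a3, Z): P1 can switch to a1 (-6 → 9). Not NE.
(a4, W): P2 can switch to Z (2 → 7). Not NE.
(The remaining 3 profiles each have a profitable deviation by the same check.)

The unique pure-strategy Nash equilibrium is (a1, X).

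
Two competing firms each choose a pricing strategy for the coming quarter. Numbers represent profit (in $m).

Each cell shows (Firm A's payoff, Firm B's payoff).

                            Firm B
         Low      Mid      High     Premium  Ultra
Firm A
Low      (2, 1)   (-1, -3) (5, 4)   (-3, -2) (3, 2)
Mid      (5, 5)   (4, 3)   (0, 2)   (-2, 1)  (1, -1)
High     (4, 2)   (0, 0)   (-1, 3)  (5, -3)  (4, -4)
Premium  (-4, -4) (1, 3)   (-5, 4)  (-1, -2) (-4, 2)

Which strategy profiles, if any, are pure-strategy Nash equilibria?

Pure-strategy Nash equilibria: (Low, High), (Mid, Low)

For each strategy profile, look for a profitable unilateral deviation.
(Low, Low): Firm A can switch to Mid (2 → 5). Not NE.
(Low, Mid): Firm A can switch to Mid (-1 → 4). Not NE.
(Low, High): Firm A gets 5, best alternative 0; Firm B gets 4, best alternative 2. No profitable deviation — NE.
(Low, Premium): Firm A can switch to Mid (-3 → -2). Not NE.
(Low, Ultra): Firm A can switch to High (3 → 4). Not NE.
(Mid, Low): Firm A gets 5, best alternative 4; Firm B gets 5, best alternative 3. No profitable deviation — NE.
(Mid, Mid): Firm B can switch to Low (3 → 5). Not NE.
(Mid, High): Firm A can switch to Low (0 → 5). Not NE.
(Mid, Premium): Firm A can switch to High (-2 → 5). Not NE.
(Mid, Ultra): Firm A can switch to Low (1 → 3). Not NE.
(High, Low): Firm A can switch to Mid (4 → 5). Not NE.
(High, Mid): Firm A can switch to Mid (0 → 4). Not NE.
(High, High): Firm A can switch to Low (-1 → 5). Not NE.
(High, Premium): Firm B can switch to Low (-3 → 2). Not NE.
(The remaining 6 profiles each have a profitable deviation by the same check.)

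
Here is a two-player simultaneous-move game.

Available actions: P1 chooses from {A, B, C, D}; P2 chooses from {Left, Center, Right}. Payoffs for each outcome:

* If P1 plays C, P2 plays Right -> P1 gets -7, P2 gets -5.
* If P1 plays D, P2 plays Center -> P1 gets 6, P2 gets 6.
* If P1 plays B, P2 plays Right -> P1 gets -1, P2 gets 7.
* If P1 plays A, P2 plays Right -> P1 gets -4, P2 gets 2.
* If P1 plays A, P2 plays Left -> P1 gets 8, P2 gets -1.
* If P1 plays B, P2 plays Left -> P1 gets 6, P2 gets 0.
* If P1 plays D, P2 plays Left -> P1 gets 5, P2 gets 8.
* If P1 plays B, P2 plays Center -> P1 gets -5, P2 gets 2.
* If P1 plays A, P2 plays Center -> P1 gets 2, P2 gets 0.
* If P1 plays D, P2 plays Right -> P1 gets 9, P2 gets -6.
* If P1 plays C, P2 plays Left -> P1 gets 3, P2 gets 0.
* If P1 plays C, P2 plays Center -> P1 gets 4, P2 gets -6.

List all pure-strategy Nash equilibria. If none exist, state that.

P1 against Left: payoffs 8, 6, 3, 5 → best response A.
P1 against Center: payoffs 2, -5, 4, 6 → best response D.
P1 against Right: payoffs -4, -1, -7, 9 → best response D.
P2 against A: payoffs -1, 0, 2 → best response Right.
P2 against B: payoffs 0, 2, 7 → best response Right.
P2 against C: payoffs 0, -6, -5 → best response Left.
P2 against D: payoffs 8, 6, -6 → best response Left.
No profile is a mutual best response for all players.

No pure-strategy Nash equilibrium.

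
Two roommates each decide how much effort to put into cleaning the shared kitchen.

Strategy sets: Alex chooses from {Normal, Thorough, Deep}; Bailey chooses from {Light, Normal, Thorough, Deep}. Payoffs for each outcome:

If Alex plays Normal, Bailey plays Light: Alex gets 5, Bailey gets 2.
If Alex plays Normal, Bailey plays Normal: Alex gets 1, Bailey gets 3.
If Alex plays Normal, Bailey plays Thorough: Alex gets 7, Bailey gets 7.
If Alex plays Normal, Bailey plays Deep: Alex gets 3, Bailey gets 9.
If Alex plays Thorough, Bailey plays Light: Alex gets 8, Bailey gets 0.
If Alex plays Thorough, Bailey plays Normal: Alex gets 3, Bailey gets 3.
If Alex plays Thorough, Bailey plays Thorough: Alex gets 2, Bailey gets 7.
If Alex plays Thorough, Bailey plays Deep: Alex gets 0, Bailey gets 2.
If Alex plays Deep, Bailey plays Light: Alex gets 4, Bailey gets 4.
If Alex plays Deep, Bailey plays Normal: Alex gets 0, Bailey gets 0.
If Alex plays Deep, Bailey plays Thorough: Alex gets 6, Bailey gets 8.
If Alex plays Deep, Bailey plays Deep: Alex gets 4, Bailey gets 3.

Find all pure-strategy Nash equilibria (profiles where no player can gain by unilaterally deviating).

No pure-strategy Nash equilibrium.

Alex against Light: payoffs 5, 8, 4 → best response Thorough.
Alex against Normal: payoffs 1, 3, 0 → best response Thorough.
Alex against Thorough: payoffs 7, 2, 6 → best response Normal.
Alex against Deep: payoffs 3, 0, 4 → best response Deep.
Bailey against Normal: payoffs 2, 3, 7, 9 → best response Deep.
Bailey against Thorough: payoffs 0, 3, 7, 2 → best response Thorough.
Bailey against Deep: payoffs 4, 0, 8, 3 → best response Thorough.
No profile is a mutual best response for all players.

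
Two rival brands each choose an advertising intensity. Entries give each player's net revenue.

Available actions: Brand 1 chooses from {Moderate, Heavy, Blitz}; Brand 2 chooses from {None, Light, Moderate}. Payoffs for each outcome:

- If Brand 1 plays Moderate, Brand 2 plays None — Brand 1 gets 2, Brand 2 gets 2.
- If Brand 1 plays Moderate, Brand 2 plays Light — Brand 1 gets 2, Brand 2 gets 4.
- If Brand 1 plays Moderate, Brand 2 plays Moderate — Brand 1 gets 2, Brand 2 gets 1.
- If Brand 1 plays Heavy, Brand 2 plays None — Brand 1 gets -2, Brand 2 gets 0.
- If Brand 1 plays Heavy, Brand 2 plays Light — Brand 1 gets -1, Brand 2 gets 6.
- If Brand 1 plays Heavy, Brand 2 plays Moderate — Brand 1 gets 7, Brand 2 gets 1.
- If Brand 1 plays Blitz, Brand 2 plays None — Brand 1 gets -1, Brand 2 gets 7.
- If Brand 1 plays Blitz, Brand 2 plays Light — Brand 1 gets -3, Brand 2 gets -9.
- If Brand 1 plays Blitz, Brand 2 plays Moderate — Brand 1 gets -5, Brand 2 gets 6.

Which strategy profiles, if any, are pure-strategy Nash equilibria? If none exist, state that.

Brand 1 against None: payoffs 2, -2, -1 → best response Moderate.
Brand 1 against Light: payoffs 2, -1, -3 → best response Moderate.
Brand 1 against Moderate: payoffs 2, 7, -5 → best response Heavy.
Brand 2 against Moderate: payoffs 2, 4, 1 → best response Light.
Brand 2 against Heavy: payoffs 0, 6, 1 → best response Light.
Brand 2 against Blitz: payoffs 7, -9, 6 → best response None.
Mutual best responses: (Moderate, Light).

The unique pure-strategy Nash equilibrium is (Moderate, Light).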